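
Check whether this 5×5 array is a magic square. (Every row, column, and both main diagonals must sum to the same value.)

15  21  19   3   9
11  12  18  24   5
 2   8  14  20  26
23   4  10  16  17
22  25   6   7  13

Row 1: 15 + 21 + 19 + 3 + 9 = 67.
Row 2: 11 + 12 + 18 + 24 + 5 = 70.
Row 3: 2 + 8 + 14 + 20 + 26 = 70.
Row 4: 23 + 4 + 10 + 16 + 17 = 70.
Row 5: 22 + 25 + 6 + 7 + 13 = 73.
Column 1: 15 + 11 + 2 + 23 + 22 = 73.
Column 2: 21 + 12 + 8 + 4 + 25 = 70.
Column 3: 19 + 18 + 14 + 10 + 6 = 67.
Column 4: 3 + 24 + 20 + 16 + 7 = 70.
Column 5: 9 + 5 + 26 + 17 + 13 = 70.
Main diagonal: 15 + 12 + 14 + 16 + 13 = 70.
Anti-diagonal: 9 + 24 + 14 + 4 + 22 = 73.

No — row 1 sums to 67 but anti-diagonal sums to 73.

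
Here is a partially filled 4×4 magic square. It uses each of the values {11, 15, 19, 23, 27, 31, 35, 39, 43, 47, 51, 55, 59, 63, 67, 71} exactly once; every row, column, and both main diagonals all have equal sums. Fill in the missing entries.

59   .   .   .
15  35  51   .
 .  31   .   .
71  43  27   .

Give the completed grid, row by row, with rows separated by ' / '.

The 16 entries sum to 656, so each line sums to 656/4 = 164.
Row 2 must total 164; the given cells sum to 101, so (2,4) = 63.
From row 4, 164 − (71 + 43 + 27) gives (4,4) = 23.
Column 1 needs 164; the known cells sum to 145, so (3,1) = 19.
Column 2: 35 + 31 + 43 + ? = 164, so (1,2) = 55.
Main diagonal needs 164; the known cells sum to 117, so (3,3) = 47.
Anti-diagonal must total 164; the given cells sum to 153, so (1,4) = 11.
Row 1 must total 164; the given cells sum to 125, so (1,3) = 39.
Row 3 needs 164; the known cells sum to 97, so (3,4) = 67.

59 55 39 11 / 15 35 51 63 / 19 31 47 67 / 71 43 27 23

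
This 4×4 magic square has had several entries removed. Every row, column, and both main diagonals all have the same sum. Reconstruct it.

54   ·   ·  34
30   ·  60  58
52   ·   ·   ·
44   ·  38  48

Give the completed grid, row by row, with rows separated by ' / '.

54 56 36 34 / 30 32 60 58 / 52 42 46 40 / 44 50 38 48

Column 1 is already complete: 54 + 30 + 52 + 44 = 180, so that is the magic constant.
From row 2, 180 − (30 + 60 + 58) gives (2,2) = 32.
Row 4: 44 + 38 + 48 + ? = 180, so (4,2) = 50.
Column 4: 34 + 58 + 48 + ? = 180, so (3,4) = 40.
From main diagonal, 180 − (54 + 32 + 48) gives (3,3) = 46.
Anti-diagonal: 34 + 60 + 44 + ? = 180, so (3,2) = 42.
From column 2, 180 − (32 + 42 + 50) gives (1,2) = 56.
Column 3 must total 180; the given cells sum to 144, so (1,3) = 36.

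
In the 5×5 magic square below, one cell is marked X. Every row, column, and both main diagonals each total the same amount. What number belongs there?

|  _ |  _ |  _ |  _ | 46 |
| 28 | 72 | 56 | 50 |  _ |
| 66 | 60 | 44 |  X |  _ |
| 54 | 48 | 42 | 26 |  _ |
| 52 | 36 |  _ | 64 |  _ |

38

Anti-diagonal is complete and sums to 240; that is the magic constant.
From row 2, 240 − (28 + 72 + 56 + 50) gives (2,5) = 34.
Using row 4: 54 + 48 + 42 + 26 + ? → (4,5) = 240 − 170 = 70.
Column 1 must total 240; the given cells sum to 200, so (1,1) = 40.
The remaining cell in column 2 is (1,2) = 240 − 216 = 24.
From main diagonal, 240 − (40 + 72 + 44 + 26) gives (5,5) = 58.
Using row 5: 52 + 36 + 64 + 58 + ? → (5,3) = 240 − 210 = 30.
Column 3 needs 240; the known cells sum to 172, so (1,3) = 68.
Column 5 must total 240; the given cells sum to 208, so (3,5) = 32.
Row 1 needs 240; the known cells sum to 178, so (1,4) = 62.
Row 3 needs 240; the known cells sum to 202, so (3,4) = 38.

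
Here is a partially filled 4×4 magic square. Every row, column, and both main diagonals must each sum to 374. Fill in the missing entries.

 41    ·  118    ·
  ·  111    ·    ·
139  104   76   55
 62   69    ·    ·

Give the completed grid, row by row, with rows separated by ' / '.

Column 1: 41 + 139 + 62 + ? = 374, so (2,1) = 132.
Column 2 needs 374; the known cells sum to 284, so (1,2) = 90.
The remaining cell in main diagonal is (4,4) = 374 − 228 = 146.
From row 1, 374 − (41 + 90 + 118) gives (1,4) = 125.
Row 4: 62 + 69 + 146 + ? = 374, so (4,3) = 97.
Column 3: 118 + 76 + 97 + ? = 374, so (2,3) = 83.
Column 4: 125 + 55 + 146 + ? = 374, so (2,4) = 48.

41 90 118 125 / 132 111 83 48 / 139 104 76 55 / 62 69 97 146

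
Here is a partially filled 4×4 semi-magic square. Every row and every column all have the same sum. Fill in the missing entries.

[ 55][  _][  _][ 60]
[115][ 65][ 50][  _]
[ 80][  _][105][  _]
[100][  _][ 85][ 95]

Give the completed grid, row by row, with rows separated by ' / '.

Column 1 is already complete: 55 + 115 + 80 + 100 = 350, so that is the magic constant.
Row 2: 115 + 65 + 50 + ? = 350, so (2,4) = 120.
Using row 4: 100 + 85 + 95 + ? → (4,2) = 350 − 280 = 70.
Column 3 must total 350; the given cells sum to 240, so (1,3) = 110.
Using column 4: 60 + 120 + 95 + ? → (3,4) = 350 − 275 = 75.
Using row 1: 55 + 110 + 60 + ? → (1,2) = 350 − 225 = 125.
The remaining cell in row 3 is (3,2) = 350 − 260 = 90.

55 125 110 60 / 115 65 50 120 / 80 90 105 75 / 100 70 85 95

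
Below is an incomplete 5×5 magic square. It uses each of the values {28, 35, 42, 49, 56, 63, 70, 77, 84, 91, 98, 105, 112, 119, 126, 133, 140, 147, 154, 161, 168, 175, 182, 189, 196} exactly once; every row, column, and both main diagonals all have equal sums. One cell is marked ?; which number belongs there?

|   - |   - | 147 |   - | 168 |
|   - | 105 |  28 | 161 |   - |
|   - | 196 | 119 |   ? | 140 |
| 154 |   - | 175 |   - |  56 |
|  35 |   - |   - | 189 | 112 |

42

The 25 entries sum to 2800, so each line sums to 2800/5 = 560.
The remaining cell in column 3 is (5,3) = 560 − 469 = 91.
Column 5: 168 + 140 + 56 + 112 + ? = 560, so (2,5) = 84.
From anti-diagonal, 560 − (168 + 161 + 119 + 35) gives (4,2) = 77.
From row 2, 560 − (105 + 28 + 161 + 84) gives (2,1) = 182.
Row 4 needs 560; the known cells sum to 462, so (4,4) = 98.
The remaining cell in row 5 is (5,2) = 560 − 427 = 133.
From column 2, 560 − (105 + 196 + 77 + 133) gives (1,2) = 49.
From main diagonal, 560 − (105 + 119 + 98 + 112) gives (1,1) = 126.
Row 1 needs 560; the known cells sum to 490, so (1,4) = 70.
From column 1, 560 − (126 + 182 + 154 + 35) gives (3,1) = 63.
The remaining cell in column 4 is (3,4) = 560 − 518 = 42.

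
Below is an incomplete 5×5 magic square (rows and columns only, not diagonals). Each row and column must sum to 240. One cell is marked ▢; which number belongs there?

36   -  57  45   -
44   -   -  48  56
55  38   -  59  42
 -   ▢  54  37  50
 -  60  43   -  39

Row 3: 55 + 38 + 59 + 42 + ? = 240, so (3,3) = 46.
Column 3 needs 240; the known cells sum to 200, so (2,3) = 40.
Column 4: 45 + 48 + 59 + 37 + ? = 240, so (5,4) = 51.
Column 5 must total 240; the given cells sum to 187, so (1,5) = 53.
The remaining cell in row 1 is (1,2) = 240 − 191 = 49.
The remaining cell in row 2 is (2,2) = 240 − 188 = 52.
Row 5: 60 + 43 + 51 + 39 + ? = 240, so (5,1) = 47.
The remaining cell in column 1 is (4,1) = 240 − 182 = 58.
Column 2 needs 240; the known cells sum to 199, so (4,2) = 41.

41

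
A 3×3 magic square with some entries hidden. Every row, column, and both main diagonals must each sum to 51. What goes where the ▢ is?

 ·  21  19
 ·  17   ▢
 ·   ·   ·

Using row 1: 21 + 19 + ? → (1,1) = 51 − 40 = 11.
The remaining cell in column 2 is (3,2) = 51 − 38 = 13.
From main diagonal, 51 − (11 + 17) gives (3,3) = 23.
From anti-diagonal, 51 − (19 + 17) gives (3,1) = 15.
Column 1: 11 + 15 + ? = 51, so (2,1) = 25.
Using column 3: 19 + 23 + ? → (2,3) = 51 − 42 = 9.

9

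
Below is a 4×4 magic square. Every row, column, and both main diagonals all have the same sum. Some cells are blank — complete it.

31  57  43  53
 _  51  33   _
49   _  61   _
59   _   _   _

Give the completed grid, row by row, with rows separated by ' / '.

Row 1 is already complete: 31 + 57 + 43 + 53 = 184, so that is the magic constant.
Using column 1: 31 + 49 + 59 + ? → (2,1) = 184 − 139 = 45.
Column 3 must total 184; the given cells sum to 137, so (4,3) = 47.
The remaining cell in main diagonal is (4,4) = 184 − 143 = 41.
Anti-diagonal: 53 + 33 + 59 + ? = 184, so (3,2) = 39.
The remaining cell in row 2 is (2,4) = 184 − 129 = 55.
Row 3 needs 184; the known cells sum to 149, so (3,4) = 35.
The remaining cell in row 4 is (4,2) = 184 − 147 = 37.

31 57 43 53 / 45 51 33 55 / 49 39 61 35 / 59 37 47 41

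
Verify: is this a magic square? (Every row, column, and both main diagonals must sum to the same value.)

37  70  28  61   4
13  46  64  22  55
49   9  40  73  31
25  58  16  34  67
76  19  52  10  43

Row 1: 37 + 70 + 28 + 61 + 4 = 200.
Row 2: 13 + 46 + 64 + 22 + 55 = 200.
Row 3: 49 + 9 + 40 + 73 + 31 = 202.
Row 4: 25 + 58 + 16 + 34 + 67 = 200.
Row 5: 76 + 19 + 52 + 10 + 43 = 200.
Column 1: 37 + 13 + 49 + 25 + 76 = 200.
Column 2: 70 + 46 + 9 + 58 + 19 = 202.
Column 3: 28 + 64 + 40 + 16 + 52 = 200.
Column 4: 61 + 22 + 73 + 34 + 10 = 200.
Column 5: 4 + 55 + 31 + 67 + 43 = 200.
Main diagonal: 37 + 46 + 40 + 34 + 43 = 200.
Anti-diagonal: 4 + 22 + 40 + 58 + 76 = 200.

No — row 3 sums to 202 but row 2 sums to 200.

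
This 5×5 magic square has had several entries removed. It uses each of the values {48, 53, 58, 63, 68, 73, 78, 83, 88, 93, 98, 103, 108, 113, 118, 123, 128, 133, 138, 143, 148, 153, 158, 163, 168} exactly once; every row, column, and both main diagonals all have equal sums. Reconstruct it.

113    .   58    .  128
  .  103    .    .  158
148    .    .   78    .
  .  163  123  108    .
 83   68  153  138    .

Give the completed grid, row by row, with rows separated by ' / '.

113 73 58 168 128 / 143 103 88 48 158 / 148 133 118 78 63 / 53 163 123 108 93 / 83 68 153 138 98

The 25 entries sum to 2700, so each line sums to 2700/5 = 540.
Row 5: 83 + 68 + 153 + 138 + ? = 540, so (5,5) = 98.
Main diagonal needs 540; the known cells sum to 422, so (3,3) = 118.
Using anti-diagonal: 128 + 118 + 163 + 83 + ? → (2,4) = 540 − 492 = 48.
Using column 3: 58 + 118 + 123 + 153 + ? → (2,3) = 540 − 452 = 88.
Using column 4: 48 + 78 + 108 + 138 + ? → (1,4) = 540 − 372 = 168.
Row 1: 113 + 58 + 168 + 128 + ? = 540, so (1,2) = 73.
The remaining cell in row 2 is (2,1) = 540 − 397 = 143.
The remaining cell in column 1 is (4,1) = 540 − 487 = 53.
Using column 2: 73 + 103 + 163 + 68 + ? → (3,2) = 540 − 407 = 133.
Using row 3: 148 + 133 + 118 + 78 + ? → (3,5) = 540 − 477 = 63.
Row 4 needs 540; the known cells sum to 447, so (4,5) = 93.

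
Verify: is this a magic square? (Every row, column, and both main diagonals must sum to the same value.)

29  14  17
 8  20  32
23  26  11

Row 1: 29 + 14 + 17 = 60.
Row 2: 8 + 20 + 32 = 60.
Row 3: 23 + 26 + 11 = 60.
Column 1: 29 + 8 + 23 = 60.
Column 2: 14 + 20 + 26 = 60.
Column 3: 17 + 32 + 11 = 60.
Main diagonal: 29 + 20 + 11 = 60.
Anti-diagonal: 17 + 20 + 23 = 60.
All lines sum to 60.

Yes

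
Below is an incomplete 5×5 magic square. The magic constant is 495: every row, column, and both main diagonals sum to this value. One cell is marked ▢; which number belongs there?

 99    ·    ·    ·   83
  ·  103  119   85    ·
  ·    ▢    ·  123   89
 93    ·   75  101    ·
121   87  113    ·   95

Row 5 needs 495; the known cells sum to 416, so (5,4) = 79.
Column 4 must total 495; the given cells sum to 388, so (1,4) = 107.
Main diagonal must total 495; the given cells sum to 398, so (3,3) = 97.
From anti-diagonal, 495 − (83 + 85 + 97 + 121) gives (4,2) = 109.
Using row 4: 93 + 109 + 75 + 101 + ? → (4,5) = 495 − 378 = 117.
Column 3 needs 495; the known cells sum to 404, so (1,3) = 91.
Column 5 must total 495; the given cells sum to 384, so (2,5) = 111.
The remaining cell in row 1 is (1,2) = 495 − 380 = 115.
Using row 2: 103 + 119 + 85 + 111 + ? → (2,1) = 495 − 418 = 77.
Column 1 needs 495; the known cells sum to 390, so (3,1) = 105.
Column 2 needs 495; the known cells sum to 414, so (3,2) = 81.

81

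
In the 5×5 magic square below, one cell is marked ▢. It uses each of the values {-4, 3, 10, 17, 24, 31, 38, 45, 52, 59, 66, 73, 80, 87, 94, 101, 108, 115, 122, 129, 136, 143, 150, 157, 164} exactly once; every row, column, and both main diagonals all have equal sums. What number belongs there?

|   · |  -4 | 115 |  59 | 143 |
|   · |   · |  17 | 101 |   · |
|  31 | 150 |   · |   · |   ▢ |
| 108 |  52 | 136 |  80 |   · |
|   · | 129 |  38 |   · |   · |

The 25 entries sum to 2000, so each line sums to 2000/5 = 400.
Row 1 must total 400; the given cells sum to 313, so (1,1) = 87.
Row 4 needs 400; the known cells sum to 376, so (4,5) = 24.
Column 2 needs 400; the known cells sum to 327, so (2,2) = 73.
From column 3, 400 − (115 + 17 + 136 + 38) gives (3,3) = 94.
The remaining cell in main diagonal is (5,5) = 400 − 334 = 66.
From anti-diagonal, 400 − (143 + 101 + 94 + 52) gives (5,1) = 10.
From row 5, 400 − (10 + 129 + 38 + 66) gives (5,4) = 157.
Column 1 needs 400; the known cells sum to 236, so (2,1) = 164.
Using column 4: 59 + 101 + 80 + 157 + ? → (3,4) = 400 − 397 = 3.
Row 2: 164 + 73 + 17 + 101 + ? = 400, so (2,5) = 45.
From row 3, 400 − (31 + 150 + 94 + 3) gives (3,5) = 122.

122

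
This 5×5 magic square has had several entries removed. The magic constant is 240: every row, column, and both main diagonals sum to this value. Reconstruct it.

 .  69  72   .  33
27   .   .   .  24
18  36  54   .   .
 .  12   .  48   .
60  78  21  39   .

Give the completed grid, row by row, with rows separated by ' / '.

Row 5 must total 240; the given cells sum to 198, so (5,5) = 42.
Column 2: 69 + 36 + 12 + 78 + ? = 240, so (2,2) = 45.
Main diagonal: 45 + 54 + 48 + 42 + ? = 240, so (1,1) = 51.
Using anti-diagonal: 33 + 54 + 12 + 60 + ? → (2,4) = 240 − 159 = 81.
Row 1: 51 + 69 + 72 + 33 + ? = 240, so (1,4) = 15.
The remaining cell in row 2 is (2,3) = 240 − 177 = 63.
Using column 1: 51 + 27 + 18 + 60 + ? → (4,1) = 240 − 156 = 84.
Column 3 must total 240; the given cells sum to 210, so (4,3) = 30.
From column 4, 240 − (15 + 81 + 48 + 39) gives (3,4) = 57.
Row 3: 18 + 36 + 54 + 57 + ? = 240, so (3,5) = 75.
Row 4: 84 + 12 + 30 + 48 + ? = 240, so (4,5) = 66.

51 69 72 15 33 / 27 45 63 81 24 / 18 36 54 57 75 / 84 12 30 48 66 / 60 78 21 39 42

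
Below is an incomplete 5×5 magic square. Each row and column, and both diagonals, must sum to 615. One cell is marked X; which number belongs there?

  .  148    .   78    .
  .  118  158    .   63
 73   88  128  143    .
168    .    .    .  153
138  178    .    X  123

From row 3, 615 − (73 + 88 + 128 + 143) gives (3,5) = 183.
Column 2 needs 615; the known cells sum to 532, so (4,2) = 83.
From column 5, 615 − (63 + 183 + 153 + 123) gives (1,5) = 93.
The remaining cell in anti-diagonal is (2,4) = 615 − 442 = 173.
Row 2 must total 615; the given cells sum to 512, so (2,1) = 103.
Column 1 needs 615; the known cells sum to 482, so (1,1) = 133.
From main diagonal, 615 − (133 + 118 + 128 + 123) gives (4,4) = 113.
The remaining cell in row 1 is (1,3) = 615 − 452 = 163.
From row 4, 615 − (168 + 83 + 113 + 153) gives (4,3) = 98.
Column 3 must total 615; the given cells sum to 547, so (5,3) = 68.
The remaining cell in column 4 is (5,4) = 615 − 507 = 108.

108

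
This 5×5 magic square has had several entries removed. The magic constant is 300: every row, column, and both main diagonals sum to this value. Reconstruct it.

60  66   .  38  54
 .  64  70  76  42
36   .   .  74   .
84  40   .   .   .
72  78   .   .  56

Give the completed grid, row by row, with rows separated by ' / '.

From row 1, 300 − (60 + 66 + 38 + 54) gives (1,3) = 82.
Row 2 must total 300; the given cells sum to 252, so (2,1) = 48.
Column 2: 66 + 64 + 40 + 78 + ? = 300, so (3,2) = 52.
The remaining cell in anti-diagonal is (3,3) = 300 − 242 = 58.
The remaining cell in row 3 is (3,5) = 300 − 220 = 80.
Column 5 needs 300; the known cells sum to 232, so (4,5) = 68.
From main diagonal, 300 − (60 + 64 + 58 + 56) gives (4,4) = 62.
The remaining cell in row 4 is (4,3) = 300 − 254 = 46.
Column 3 needs 300; the known cells sum to 256, so (5,3) = 44.
Column 4 needs 300; the known cells sum to 250, so (5,4) = 50.

60 66 82 38 54 / 48 64 70 76 42 / 36 52 58 74 80 / 84 40 46 62 68 / 72 78 44 50 56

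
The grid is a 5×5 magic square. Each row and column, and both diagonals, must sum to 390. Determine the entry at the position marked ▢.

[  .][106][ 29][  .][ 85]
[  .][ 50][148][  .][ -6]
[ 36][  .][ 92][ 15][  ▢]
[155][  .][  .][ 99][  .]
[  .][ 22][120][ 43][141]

113

The remaining cell in row 5 is (5,1) = 390 − 326 = 64.
Column 3 must total 390; the given cells sum to 389, so (4,3) = 1.
Using main diagonal: 50 + 92 + 99 + 141 + ? → (1,1) = 390 − 382 = 8.
Using row 1: 8 + 106 + 29 + 85 + ? → (1,4) = 390 − 228 = 162.
From column 1, 390 − (8 + 36 + 155 + 64) gives (2,1) = 127.
Column 4 needs 390; the known cells sum to 319, so (2,4) = 71.
Using anti-diagonal: 85 + 71 + 92 + 64 + ? → (4,2) = 390 − 312 = 78.
Row 4: 155 + 78 + 1 + 99 + ? = 390, so (4,5) = 57.
The remaining cell in column 2 is (3,2) = 390 − 256 = 134.
From column 5, 390 − (85 + (-6) + 57 + 141) gives (3,5) = 113.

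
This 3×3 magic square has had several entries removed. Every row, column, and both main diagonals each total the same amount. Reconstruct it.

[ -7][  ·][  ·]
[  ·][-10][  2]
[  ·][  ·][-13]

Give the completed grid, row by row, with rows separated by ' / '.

Main diagonal is already complete: -7 + -10 + -13 = -30, so that is the magic constant.
Row 2: -10 + 2 + ? = -30, so (2,1) = -22.
From column 1, -30 − (-7 + (-22)) gives (3,1) = -1.
From column 3, -30 − (2 + (-13)) gives (1,3) = -19.
Row 1 needs -30; the known cells sum to -26, so (1,2) = -4.
The remaining cell in row 3 is (3,2) = -30 − (-14) = -16.

-7 -4 -19 / -22 -10 2 / -1 -16 -13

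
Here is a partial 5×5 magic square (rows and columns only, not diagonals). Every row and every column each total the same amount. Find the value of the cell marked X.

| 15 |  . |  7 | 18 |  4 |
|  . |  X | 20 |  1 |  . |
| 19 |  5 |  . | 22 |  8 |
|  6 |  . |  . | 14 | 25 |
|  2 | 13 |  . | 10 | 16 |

Column 4 is complete and sums to 65; that is the magic constant.
From row 1, 65 − (15 + 7 + 18 + 4) gives (1,2) = 21.
Row 3 needs 65; the known cells sum to 54, so (3,3) = 11.
Using row 5: 2 + 13 + 10 + 16 + ? → (5,3) = 65 − 41 = 24.
Column 1: 15 + 19 + 6 + 2 + ? = 65, so (2,1) = 23.
Column 3: 7 + 20 + 11 + 24 + ? = 65, so (4,3) = 3.
Column 5 must total 65; the given cells sum to 53, so (2,5) = 12.
Row 2: 23 + 20 + 1 + 12 + ? = 65, so (2,2) = 9.

9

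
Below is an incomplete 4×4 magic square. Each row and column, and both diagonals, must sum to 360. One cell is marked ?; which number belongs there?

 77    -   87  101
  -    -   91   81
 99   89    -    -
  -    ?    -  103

Row 1: 77 + 87 + 101 + ? = 360, so (1,2) = 95.
Column 4 needs 360; the known cells sum to 285, so (3,4) = 75.
Using anti-diagonal: 101 + 91 + 89 + ? → (4,1) = 360 − 281 = 79.
Row 3: 99 + 89 + 75 + ? = 360, so (3,3) = 97.
The remaining cell in column 1 is (2,1) = 360 − 255 = 105.
Column 3 must total 360; the given cells sum to 275, so (4,3) = 85.
Using main diagonal: 77 + 97 + 103 + ? → (2,2) = 360 − 277 = 83.
Row 4: 79 + 85 + 103 + ? = 360, so (4,2) = 93.

93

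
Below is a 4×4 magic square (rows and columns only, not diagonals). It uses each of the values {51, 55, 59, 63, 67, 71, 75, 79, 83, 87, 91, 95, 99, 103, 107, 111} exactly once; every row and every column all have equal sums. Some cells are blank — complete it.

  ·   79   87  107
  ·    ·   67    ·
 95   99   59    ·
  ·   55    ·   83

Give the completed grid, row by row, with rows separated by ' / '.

The 16 entries sum to 1296, so each line sums to 1296/4 = 324.
Row 1: 79 + 87 + 107 + ? = 324, so (1,1) = 51.
Using row 3: 95 + 99 + 59 + ? → (3,4) = 324 − 253 = 71.
Column 2: 79 + 99 + 55 + ? = 324, so (2,2) = 91.
Column 3: 87 + 67 + 59 + ? = 324, so (4,3) = 111.
Using column 4: 107 + 71 + 83 + ? → (2,4) = 324 − 261 = 63.
Row 2 must total 324; the given cells sum to 221, so (2,1) = 103.
Using row 4: 55 + 111 + 83 + ? → (4,1) = 324 − 249 = 75.

51 79 87 107 / 103 91 67 63 / 95 99 59 71 / 75 55 111 83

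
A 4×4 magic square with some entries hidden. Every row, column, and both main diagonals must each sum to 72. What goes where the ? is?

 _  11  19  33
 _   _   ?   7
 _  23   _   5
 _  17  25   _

Row 1 must total 72; the given cells sum to 63, so (1,1) = 9.
Column 2 must total 72; the given cells sum to 51, so (2,2) = 21.
Column 4: 33 + 7 + 5 + ? = 72, so (4,4) = 27.
Main diagonal needs 72; the known cells sum to 57, so (3,3) = 15.
From row 3, 72 − (23 + 15 + 5) gives (3,1) = 29.
Row 4 needs 72; the known cells sum to 69, so (4,1) = 3.
Using column 1: 9 + 29 + 3 + ? → (2,1) = 72 − 41 = 31.
Column 3 needs 72; the known cells sum to 59, so (2,3) = 13.

13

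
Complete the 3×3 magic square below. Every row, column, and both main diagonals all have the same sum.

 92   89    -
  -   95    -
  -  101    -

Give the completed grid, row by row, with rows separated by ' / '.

92 89 104 / 107 95 83 / 86 101 98

Column 2 is already complete: 89 + 95 + 101 = 285, so that is the magic constant.
Row 1 must total 285; the given cells sum to 181, so (1,3) = 104.
Using main diagonal: 92 + 95 + ? → (3,3) = 285 − 187 = 98.
From anti-diagonal, 285 − (104 + 95) gives (3,1) = 86.
From column 1, 285 − (92 + 86) gives (2,1) = 107.
Column 3: 104 + 98 + ? = 285, so (2,3) = 83.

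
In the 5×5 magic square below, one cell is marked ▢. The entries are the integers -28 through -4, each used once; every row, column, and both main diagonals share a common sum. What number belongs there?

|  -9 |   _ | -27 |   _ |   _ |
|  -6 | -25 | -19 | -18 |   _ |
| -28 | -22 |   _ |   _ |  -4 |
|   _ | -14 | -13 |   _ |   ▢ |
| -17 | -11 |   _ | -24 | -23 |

The entries are -28 through -4, which sum to -400, so each line sums to -400/5 = -80.
The remaining cell in row 2 is (2,5) = -80 − (-68) = -12.
Row 5 needs -80; the known cells sum to -75, so (5,3) = -5.
Using column 1: -9 + (-6) + (-28) + (-17) + ? → (4,1) = -80 − (-60) = -20.
Column 2: -25 + (-22) + (-14) + (-11) + ? = -80, so (1,2) = -8.
Using column 3: -27 + (-19) + (-13) + (-5) + ? → (3,3) = -80 − (-64) = -16.
The remaining cell in main diagonal is (4,4) = -80 − (-73) = -7.
Anti-diagonal must total -80; the given cells sum to -65, so (1,5) = -15.
Row 1 must total -80; the given cells sum to -59, so (1,4) = -21.
The remaining cell in row 3 is (3,4) = -80 − (-70) = -10.
The remaining cell in row 4 is (4,5) = -80 − (-54) = -26.

-26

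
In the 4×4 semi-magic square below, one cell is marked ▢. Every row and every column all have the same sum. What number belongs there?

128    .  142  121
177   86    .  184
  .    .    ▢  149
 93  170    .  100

114

Column 4 is complete and sums to 554; that is the magic constant.
The remaining cell in row 1 is (1,2) = 554 − 391 = 163.
Row 2 must total 554; the given cells sum to 447, so (2,3) = 107.
Row 4: 93 + 170 + 100 + ? = 554, so (4,3) = 191.
Column 1 needs 554; the known cells sum to 398, so (3,1) = 156.
Column 2 needs 554; the known cells sum to 419, so (3,2) = 135.
Column 3: 142 + 107 + 191 + ? = 554, so (3,3) = 114.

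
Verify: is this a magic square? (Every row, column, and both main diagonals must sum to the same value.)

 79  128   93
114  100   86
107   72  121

Yes

Row 1: 79 + 128 + 93 = 300.
Row 2: 114 + 100 + 86 = 300.
Row 3: 107 + 72 + 121 = 300.
Column 1: 79 + 114 + 107 = 300.
Column 2: 128 + 100 + 72 = 300.
Column 3: 93 + 86 + 121 = 300.
Main diagonal: 79 + 100 + 121 = 300.
Anti-diagonal: 93 + 100 + 107 = 300.
All lines sum to 300.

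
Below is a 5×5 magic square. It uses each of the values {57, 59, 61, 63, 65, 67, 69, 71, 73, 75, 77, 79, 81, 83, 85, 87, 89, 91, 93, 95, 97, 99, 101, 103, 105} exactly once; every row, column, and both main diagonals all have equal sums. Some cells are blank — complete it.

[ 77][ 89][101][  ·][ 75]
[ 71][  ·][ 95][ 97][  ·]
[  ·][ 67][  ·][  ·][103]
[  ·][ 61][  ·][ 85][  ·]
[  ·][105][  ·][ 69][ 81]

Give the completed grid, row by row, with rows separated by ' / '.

The 25 entries sum to 2025, so each line sums to 2025/5 = 405.
Row 1 needs 405; the known cells sum to 342, so (1,4) = 63.
Column 2: 89 + 67 + 61 + 105 + ? = 405, so (2,2) = 83.
Column 4: 63 + 97 + 85 + 69 + ? = 405, so (3,4) = 91.
Main diagonal must total 405; the given cells sum to 326, so (3,3) = 79.
The remaining cell in anti-diagonal is (5,1) = 405 − 312 = 93.
Row 2 must total 405; the given cells sum to 346, so (2,5) = 59.
Row 3 must total 405; the given cells sum to 340, so (3,1) = 65.
Row 5 must total 405; the given cells sum to 348, so (5,3) = 57.
Column 1: 77 + 71 + 65 + 93 + ? = 405, so (4,1) = 99.
Using column 3: 101 + 95 + 79 + 57 + ? → (4,3) = 405 − 332 = 73.
Using column 5: 75 + 59 + 103 + 81 + ? → (4,5) = 405 − 318 = 87.

77 89 101 63 75 / 71 83 95 97 59 / 65 67 79 91 103 / 99 61 73 85 87 / 93 105 57 69 81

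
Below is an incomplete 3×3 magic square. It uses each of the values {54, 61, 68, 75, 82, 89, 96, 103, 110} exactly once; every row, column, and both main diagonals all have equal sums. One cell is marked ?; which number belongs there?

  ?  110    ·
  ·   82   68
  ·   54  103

The 9 entries sum to 738, so each line sums to 738/3 = 246.
Row 2 needs 246; the known cells sum to 150, so (2,1) = 96.
Row 3: 54 + 103 + ? = 246, so (3,1) = 89.
The remaining cell in column 1 is (1,1) = 246 − 185 = 61.

61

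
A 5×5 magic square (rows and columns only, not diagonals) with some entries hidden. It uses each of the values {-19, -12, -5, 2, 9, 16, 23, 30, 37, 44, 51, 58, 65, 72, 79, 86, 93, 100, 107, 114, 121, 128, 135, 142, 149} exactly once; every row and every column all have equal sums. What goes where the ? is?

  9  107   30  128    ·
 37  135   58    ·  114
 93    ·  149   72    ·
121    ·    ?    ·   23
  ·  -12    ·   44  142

2

The 25 entries sum to 1625, so each line sums to 1625/5 = 325.
Row 1: 9 + 107 + 30 + 128 + ? = 325, so (1,5) = 51.
The remaining cell in row 2 is (2,4) = 325 − 344 = -19.
Column 1 must total 325; the given cells sum to 260, so (5,1) = 65.
Column 4: 128 + (-19) + 72 + 44 + ? = 325, so (4,4) = 100.
From column 5, 325 − (51 + 114 + 23 + 142) gives (3,5) = -5.
The remaining cell in row 3 is (3,2) = 325 − 309 = 16.
From row 5, 325 − (65 + (-12) + 44 + 142) gives (5,3) = 86.
Using column 2: 107 + 135 + 16 + (-12) + ? → (4,2) = 325 − 246 = 79.
The remaining cell in column 3 is (4,3) = 325 − 323 = 2.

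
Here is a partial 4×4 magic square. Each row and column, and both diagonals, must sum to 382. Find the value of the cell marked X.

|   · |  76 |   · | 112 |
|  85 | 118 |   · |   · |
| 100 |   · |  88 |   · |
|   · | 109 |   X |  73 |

106

From column 2, 382 − (76 + 118 + 109) gives (3,2) = 79.
Main diagonal must total 382; the given cells sum to 279, so (1,1) = 103.
Row 1 must total 382; the given cells sum to 291, so (1,3) = 91.
From row 3, 382 − (100 + 79 + 88) gives (3,4) = 115.
Column 1 must total 382; the given cells sum to 288, so (4,1) = 94.
Column 4 needs 382; the known cells sum to 300, so (2,4) = 82.
From anti-diagonal, 382 − (112 + 79 + 94) gives (2,3) = 97.
Row 4 must total 382; the given cells sum to 276, so (4,3) = 106.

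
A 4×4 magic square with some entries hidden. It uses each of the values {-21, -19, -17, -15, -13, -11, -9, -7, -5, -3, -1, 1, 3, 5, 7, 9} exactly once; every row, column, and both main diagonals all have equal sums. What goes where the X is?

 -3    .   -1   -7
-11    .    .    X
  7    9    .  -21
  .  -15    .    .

1

The 16 entries sum to -96, so each line sums to -96/4 = -24.
Row 1: -3 + (-1) + (-7) + ? = -24, so (1,2) = -13.
Row 3: 7 + 9 + (-21) + ? = -24, so (3,3) = -19.
The remaining cell in column 1 is (4,1) = -24 − (-7) = -17.
From column 2, -24 − (-13 + 9 + (-15)) gives (2,2) = -5.
From main diagonal, -24 − (-3 + (-5) + (-19)) gives (4,4) = 3.
Anti-diagonal needs -24; the known cells sum to -15, so (2,3) = -9.
Row 2 needs -24; the known cells sum to -25, so (2,4) = 1.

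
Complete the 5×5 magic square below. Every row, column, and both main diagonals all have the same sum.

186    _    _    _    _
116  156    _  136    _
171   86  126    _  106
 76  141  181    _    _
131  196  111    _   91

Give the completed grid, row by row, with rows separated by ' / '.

Column 1 is already complete: 186 + 116 + 171 + 76 + 131 = 680, so that is the magic constant.
The remaining cell in row 3 is (3,4) = 680 − 489 = 191.
From row 5, 680 − (131 + 196 + 111 + 91) gives (5,4) = 151.
From column 2, 680 − (156 + 86 + 141 + 196) gives (1,2) = 101.
Main diagonal: 186 + 156 + 126 + 91 + ? = 680, so (4,4) = 121.
Anti-diagonal must total 680; the given cells sum to 534, so (1,5) = 146.
Row 4 needs 680; the known cells sum to 519, so (4,5) = 161.
The remaining cell in column 4 is (1,4) = 680 − 599 = 81.
The remaining cell in column 5 is (2,5) = 680 − 504 = 176.
Row 1 needs 680; the known cells sum to 514, so (1,3) = 166.
Using row 2: 116 + 156 + 136 + 176 + ? → (2,3) = 680 − 584 = 96.

186 101 166 81 146 / 116 156 96 136 176 / 171 86 126 191 106 / 76 141 181 121 161 / 131 196 111 151 91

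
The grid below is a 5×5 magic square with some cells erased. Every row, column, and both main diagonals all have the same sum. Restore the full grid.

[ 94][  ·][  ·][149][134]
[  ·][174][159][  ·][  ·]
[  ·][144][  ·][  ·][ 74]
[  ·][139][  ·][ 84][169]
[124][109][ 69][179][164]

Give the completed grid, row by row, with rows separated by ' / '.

94 79 189 149 134 / 89 174 159 119 104 / 184 144 129 114 74 / 154 139 99 84 169 / 124 109 69 179 164

Row 5 is already complete: 124 + 109 + 69 + 179 + 164 = 645, so that is the magic constant.
Column 2 must total 645; the given cells sum to 566, so (1,2) = 79.
Column 5: 134 + 74 + 169 + 164 + ? = 645, so (2,5) = 104.
From main diagonal, 645 − (94 + 174 + 84 + 164) gives (3,3) = 129.
Anti-diagonal needs 645; the known cells sum to 526, so (2,4) = 119.
Row 1: 94 + 79 + 149 + 134 + ? = 645, so (1,3) = 189.
Using row 2: 174 + 159 + 119 + 104 + ? → (2,1) = 645 − 556 = 89.
The remaining cell in column 3 is (4,3) = 645 − 546 = 99.
Column 4 needs 645; the known cells sum to 531, so (3,4) = 114.
Using row 3: 144 + 129 + 114 + 74 + ? → (3,1) = 645 − 461 = 184.
The remaining cell in row 4 is (4,1) = 645 − 491 = 154.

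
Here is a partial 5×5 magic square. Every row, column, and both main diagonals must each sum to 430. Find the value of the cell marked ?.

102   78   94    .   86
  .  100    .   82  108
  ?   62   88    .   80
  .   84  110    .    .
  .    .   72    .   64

96

From row 1, 430 − (102 + 78 + 94 + 86) gives (1,4) = 70.
Column 2: 78 + 100 + 62 + 84 + ? = 430, so (5,2) = 106.
From column 3, 430 − (94 + 88 + 110 + 72) gives (2,3) = 66.
The remaining cell in column 5 is (4,5) = 430 − 338 = 92.
The remaining cell in main diagonal is (4,4) = 430 − 354 = 76.
From anti-diagonal, 430 − (86 + 82 + 88 + 84) gives (5,1) = 90.
Row 2: 100 + 66 + 82 + 108 + ? = 430, so (2,1) = 74.
Row 4 must total 430; the given cells sum to 362, so (4,1) = 68.
The remaining cell in row 5 is (5,4) = 430 − 332 = 98.
Column 1 must total 430; the given cells sum to 334, so (3,1) = 96.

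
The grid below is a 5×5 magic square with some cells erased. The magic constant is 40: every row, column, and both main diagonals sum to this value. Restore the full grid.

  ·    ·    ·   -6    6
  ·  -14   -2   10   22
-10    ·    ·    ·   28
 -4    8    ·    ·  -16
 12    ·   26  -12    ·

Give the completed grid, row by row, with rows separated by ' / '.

Using row 2: -14 + (-2) + 10 + 22 + ? → (2,1) = 40 − 16 = 24.
From column 1, 40 − (24 + (-10) + (-4) + 12) gives (1,1) = 18.
From column 5, 40 − (6 + 22 + 28 + (-16)) gives (5,5) = 0.
From anti-diagonal, 40 − (6 + 10 + 8 + 12) gives (3,3) = 4.
Row 5 needs 40; the known cells sum to 26, so (5,2) = 14.
Main diagonal needs 40; the known cells sum to 8, so (4,4) = 32.
From row 4, 40 − (-4 + 8 + 32 + (-16)) gives (4,3) = 20.
Using column 3: -2 + 4 + 20 + 26 + ? → (1,3) = 40 − 48 = -8.
The remaining cell in column 4 is (3,4) = 40 − 24 = 16.
From row 1, 40 − (18 + (-8) + (-6) + 6) gives (1,2) = 30.
The remaining cell in row 3 is (3,2) = 40 − 38 = 2.

18 30 -8 -6 6 / 24 -14 -2 10 22 / -10 2 4 16 28 / -4 8 20 32 -16 / 12 14 26 -12 0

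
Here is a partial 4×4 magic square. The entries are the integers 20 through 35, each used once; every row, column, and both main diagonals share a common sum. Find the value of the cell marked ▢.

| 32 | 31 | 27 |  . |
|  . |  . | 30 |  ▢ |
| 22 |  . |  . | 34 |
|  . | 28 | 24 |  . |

33

The entries are 20 through 35, which sum to 440, so each line sums to 440/4 = 110.
From row 1, 110 − (32 + 31 + 27) gives (1,4) = 20.
Column 3 must total 110; the given cells sum to 81, so (3,3) = 29.
Row 3 needs 110; the known cells sum to 85, so (3,2) = 25.
The remaining cell in column 2 is (2,2) = 110 − 84 = 26.
Main diagonal needs 110; the known cells sum to 87, so (4,4) = 23.
Anti-diagonal must total 110; the given cells sum to 75, so (4,1) = 35.
The remaining cell in column 1 is (2,1) = 110 − 89 = 21.
Column 4 needs 110; the known cells sum to 77, so (2,4) = 33.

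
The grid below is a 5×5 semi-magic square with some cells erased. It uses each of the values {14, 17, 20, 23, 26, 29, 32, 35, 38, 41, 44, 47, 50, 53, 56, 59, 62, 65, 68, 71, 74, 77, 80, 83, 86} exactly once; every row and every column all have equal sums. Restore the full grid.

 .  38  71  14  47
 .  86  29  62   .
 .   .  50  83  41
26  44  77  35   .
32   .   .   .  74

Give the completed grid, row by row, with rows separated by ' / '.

The 25 entries sum to 1250, so each line sums to 1250/5 = 250.
Row 1 must total 250; the given cells sum to 170, so (1,1) = 80.
Row 4: 26 + 44 + 77 + 35 + ? = 250, so (4,5) = 68.
Column 3 must total 250; the given cells sum to 227, so (5,3) = 23.
Using column 4: 14 + 62 + 83 + 35 + ? → (5,4) = 250 − 194 = 56.
Column 5 needs 250; the known cells sum to 230, so (2,5) = 20.
Using row 2: 86 + 29 + 62 + 20 + ? → (2,1) = 250 − 197 = 53.
Row 5 must total 250; the given cells sum to 185, so (5,2) = 65.
Using column 1: 80 + 53 + 26 + 32 + ? → (3,1) = 250 − 191 = 59.
Using column 2: 38 + 86 + 44 + 65 + ? → (3,2) = 250 − 233 = 17.

80 38 71 14 47 / 53 86 29 62 20 / 59 17 50 83 41 / 26 44 77 35 68 / 32 65 23 56 74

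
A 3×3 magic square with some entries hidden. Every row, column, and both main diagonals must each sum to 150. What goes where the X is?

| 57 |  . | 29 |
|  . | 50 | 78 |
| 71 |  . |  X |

Row 1: 57 + 29 + ? = 150, so (1,2) = 64.
Using row 2: 50 + 78 + ? → (2,1) = 150 − 128 = 22.
Column 2 needs 150; the known cells sum to 114, so (3,2) = 36.
Column 3: 29 + 78 + ? = 150, so (3,3) = 43.

43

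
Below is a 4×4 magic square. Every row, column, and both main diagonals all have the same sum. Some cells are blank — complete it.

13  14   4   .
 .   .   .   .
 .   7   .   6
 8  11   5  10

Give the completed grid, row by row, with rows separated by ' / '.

13 14 4 3 / 1 2 16 15 / 12 7 9 6 / 8 11 5 10

Row 4 is already complete: 8 + 11 + 5 + 10 = 34, so that is the magic constant.
Row 1 needs 34; the known cells sum to 31, so (1,4) = 3.
Column 2 needs 34; the known cells sum to 32, so (2,2) = 2.
Column 4 needs 34; the known cells sum to 19, so (2,4) = 15.
Main diagonal: 13 + 2 + 10 + ? = 34, so (3,3) = 9.
The remaining cell in anti-diagonal is (2,3) = 34 − 18 = 16.
From row 2, 34 − (2 + 16 + 15) gives (2,1) = 1.
Row 3 must total 34; the given cells sum to 22, so (3,1) = 12.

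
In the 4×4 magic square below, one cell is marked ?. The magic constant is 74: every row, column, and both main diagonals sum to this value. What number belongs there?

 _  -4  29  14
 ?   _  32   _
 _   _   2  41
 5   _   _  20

26

Using row 1: -4 + 29 + 14 + ? → (1,1) = 74 − 39 = 35.
From column 3, 74 − (29 + 32 + 2) gives (4,3) = 11.
Column 4: 14 + 41 + 20 + ? = 74, so (2,4) = -1.
From main diagonal, 74 − (35 + 2 + 20) gives (2,2) = 17.
Anti-diagonal: 14 + 32 + 5 + ? = 74, so (3,2) = 23.
Row 2 needs 74; the known cells sum to 48, so (2,1) = 26.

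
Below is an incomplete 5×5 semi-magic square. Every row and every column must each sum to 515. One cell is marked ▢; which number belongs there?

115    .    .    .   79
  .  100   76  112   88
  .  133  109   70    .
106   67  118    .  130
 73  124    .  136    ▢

97

Using row 2: 100 + 76 + 112 + 88 + ? → (2,1) = 515 − 376 = 139.
Row 4: 106 + 67 + 118 + 130 + ? = 515, so (4,4) = 94.
Column 1 must total 515; the given cells sum to 433, so (3,1) = 82.
Column 2: 100 + 133 + 67 + 124 + ? = 515, so (1,2) = 91.
Column 4: 112 + 70 + 94 + 136 + ? = 515, so (1,4) = 103.
The remaining cell in row 1 is (1,3) = 515 − 388 = 127.
The remaining cell in row 3 is (3,5) = 515 − 394 = 121.
Column 3 must total 515; the given cells sum to 430, so (5,3) = 85.
Using column 5: 79 + 88 + 121 + 130 + ? → (5,5) = 515 − 418 = 97.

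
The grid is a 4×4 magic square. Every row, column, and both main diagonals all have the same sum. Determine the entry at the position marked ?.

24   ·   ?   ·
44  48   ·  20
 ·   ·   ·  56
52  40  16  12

60

Row 4 is complete and sums to 120; that is the magic constant.
Row 2 must total 120; the given cells sum to 112, so (2,3) = 8.
Column 1 needs 120; the known cells sum to 120, so (3,1) = 0.
Using column 4: 20 + 56 + 12 + ? → (1,4) = 120 − 88 = 32.
From main diagonal, 120 − (24 + 48 + 12) gives (3,3) = 36.
Anti-diagonal: 32 + 8 + 52 + ? = 120, so (3,2) = 28.
The remaining cell in column 2 is (1,2) = 120 − 116 = 4.
The remaining cell in column 3 is (1,3) = 120 − 60 = 60.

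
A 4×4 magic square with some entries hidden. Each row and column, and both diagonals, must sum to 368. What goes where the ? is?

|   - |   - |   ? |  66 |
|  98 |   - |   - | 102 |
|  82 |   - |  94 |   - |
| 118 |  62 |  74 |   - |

Row 4 needs 368; the known cells sum to 254, so (4,4) = 114.
Using column 1: 98 + 82 + 118 + ? → (1,1) = 368 − 298 = 70.
Column 4 must total 368; the given cells sum to 282, so (3,4) = 86.
Main diagonal must total 368; the given cells sum to 278, so (2,2) = 90.
Row 2: 98 + 90 + 102 + ? = 368, so (2,3) = 78.
Using row 3: 82 + 94 + 86 + ? → (3,2) = 368 − 262 = 106.
Column 2 must total 368; the given cells sum to 258, so (1,2) = 110.
Column 3 must total 368; the given cells sum to 246, so (1,3) = 122.

122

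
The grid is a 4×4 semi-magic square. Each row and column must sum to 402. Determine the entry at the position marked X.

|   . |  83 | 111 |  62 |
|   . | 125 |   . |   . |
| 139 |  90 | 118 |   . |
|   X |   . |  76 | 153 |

69

Row 1 needs 402; the known cells sum to 256, so (1,1) = 146.
The remaining cell in row 3 is (3,4) = 402 − 347 = 55.
Column 2 must total 402; the given cells sum to 298, so (4,2) = 104.
Using column 3: 111 + 118 + 76 + ? → (2,3) = 402 − 305 = 97.
The remaining cell in column 4 is (2,4) = 402 − 270 = 132.
The remaining cell in row 2 is (2,1) = 402 − 354 = 48.
The remaining cell in row 4 is (4,1) = 402 − 333 = 69.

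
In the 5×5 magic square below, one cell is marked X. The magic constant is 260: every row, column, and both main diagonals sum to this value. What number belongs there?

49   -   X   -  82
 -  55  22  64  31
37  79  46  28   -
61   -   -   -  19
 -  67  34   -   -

The remaining cell in row 2 is (2,1) = 260 − 172 = 88.
Row 3 must total 260; the given cells sum to 190, so (3,5) = 70.
Column 1 must total 260; the given cells sum to 235, so (5,1) = 25.
Column 5 must total 260; the given cells sum to 202, so (5,5) = 58.
Using main diagonal: 49 + 55 + 46 + 58 + ? → (4,4) = 260 − 208 = 52.
Anti-diagonal: 82 + 64 + 46 + 25 + ? = 260, so (4,2) = 43.
From row 4, 260 − (61 + 43 + 52 + 19) gives (4,3) = 85.
Using row 5: 25 + 67 + 34 + 58 + ? → (5,4) = 260 − 184 = 76.
Using column 2: 55 + 79 + 43 + 67 + ? → (1,2) = 260 − 244 = 16.
Column 3 must total 260; the given cells sum to 187, so (1,3) = 73.

73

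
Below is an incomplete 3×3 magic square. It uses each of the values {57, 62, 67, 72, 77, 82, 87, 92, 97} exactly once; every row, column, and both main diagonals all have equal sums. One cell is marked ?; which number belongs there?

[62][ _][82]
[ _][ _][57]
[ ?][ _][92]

The 9 entries sum to 693, so each line sums to 693/3 = 231.
Row 1: 62 + 82 + ? = 231, so (1,2) = 87.
Main diagonal needs 231; the known cells sum to 154, so (2,2) = 77.
Using anti-diagonal: 82 + 77 + ? → (3,1) = 231 − 159 = 72.

72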